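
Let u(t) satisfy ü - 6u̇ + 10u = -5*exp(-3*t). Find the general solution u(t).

Characteristic equation r² - 6r + 10 = 0 has discriminant (-6)² - 4·(10) = -4 < 0, so r = 3 ± i.
Hence u_h = C1*cos(t)*exp(3*t) + C2*exp(3*t)*sin(t).
Try u_p = A*exp(-3*t). Substituting into the equation and dividing by exp(-3*t) gives A = -5/37, so u_p = -5*exp(-3*t)/37.

u = -5*exp(-3*t)/37 + C1*cos(t)*exp(3*t) + C2*exp(3*t)*sin(t)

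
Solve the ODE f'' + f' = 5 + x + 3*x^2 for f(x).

f = C2 + x**3 + 10*x - 5*x**2/2 + C1*exp(-x)

Characteristic equation r² + r = 0 factors as (r + 1)r = 0, so r = -1, 0.
Hence f_h = C1*exp(-x) + C2.
Since 0 is a characteristic root (multiplicity 1), multiply the polynomial trial by x: try f_p = x*(A0 + A1*x + A2*x^2). Substituting and matching coefficients of each power of x gives A0 = 10, A1 = -5/2, A2 = 1, so f_p = x^3 + 10*x - 5*x^2/2.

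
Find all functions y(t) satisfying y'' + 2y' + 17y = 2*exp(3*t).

y = exp(3*t)/16 + C1*cos(4*t)*exp(-t) + C2*exp(-t)*sin(4*t)

Characteristic equation r² + 2r + 17 = 0 has discriminant (2)² - 4·(17) = -64 < 0, so r = -1 ± 4i.
Hence y_h = C1*cos(4*t)*exp(-t) + C2*exp(-t)*sin(4*t).
Try y_p = A*exp(3*t). Substituting into the equation and dividing by exp(3*t) gives A = 1/16, so y_p = exp(3*t)/16.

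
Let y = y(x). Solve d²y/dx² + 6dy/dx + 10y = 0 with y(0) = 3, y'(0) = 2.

Characteristic equation r² + 6r + 10 = 0 has discriminant (6)² - 4·(10) = -4 < 0, so r = -3 ± i.
Hence y_h = C1*cos(x)*exp(-3*x) + C2*exp(-3*x)*sin(x).
Apply the initial conditions: y(0) = C1 = 3 and y'(0) = C2 - 3*C1 = 2. Solving gives C1 = 3, C2 = 11.

y = 3*cos(x)*exp(-3*x) + 11*exp(-3*x)*sin(x)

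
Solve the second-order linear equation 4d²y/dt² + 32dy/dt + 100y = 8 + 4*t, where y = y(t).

Divide through by 4: y'' + 8y' + 25y = 2 + t.
Characteristic equation r² + 8r + 25 = 0 has discriminant (8)² - 4·(25) = -36 < 0, so r = -4 ± 3i.
Hence y_h = C1*cos(3*t)*exp(-4*t) + C2*exp(-4*t)*sin(3*t).
For the particular solution try y_p = A0 + A1*t. Substituting and matching coefficients of each power of t gives A0 = 42/625, A1 = 1/25, so y_p = 42/625 + t/25.

y = 42/625 + t/25 + C1*cos(3*t)*exp(-4*t) + C2*exp(-4*t)*sin(3*t)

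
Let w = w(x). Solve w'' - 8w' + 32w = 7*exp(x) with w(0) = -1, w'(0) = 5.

Characteristic equation r² - 8r + 32 = 0 has discriminant (-8)² - 4·(32) = -64 < 0, so r = 4 ± 4i.
Hence w_h = C1*cos(4*x)*exp(4*x) + C2*exp(4*x)*sin(4*x).
Try w_p = A*exp(x). Substituting into the equation and dividing by exp(x) gives A = 7/25, so w_p = 7*exp(x)/25.
General solution: w = 7*exp(x)/25 + C1*cos(4*x)*exp(4*x) + C2*exp(4*x)*sin(4*x).
Apply the initial conditions: w(0) = 7/25 + C1 = -1 and w'(0) = 7/25 + 4*C1 + 4*C2 = 5. Solving gives C1 = -32/25, C2 = 123/50.

w = 7*exp(x)/25 - 32*cos(4*x)*exp(4*x)/25 + 123*exp(4*x)*sin(4*x)/50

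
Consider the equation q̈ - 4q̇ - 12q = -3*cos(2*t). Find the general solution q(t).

Characteristic equation r² - 4r - 12 = 0 factors as (r + 2)(r - 6) = 0, so r = -2, 6.
Hence q_h = C1*exp(-2*t) + C2*exp(6*t).
Try q_p = A*cos(2*t) + B*sin(2*t). Substituting and equating the coefficients of cos(2t) and sin(2t) gives A = 3/20, B = 3/40, so q_p = 3*cos(2*t)/20 + 3*sin(2*t)/40.

q = 3*cos(2*t)/20 + 3*sin(2*t)/40 + C1*exp(-2*t) + C2*exp(6*t)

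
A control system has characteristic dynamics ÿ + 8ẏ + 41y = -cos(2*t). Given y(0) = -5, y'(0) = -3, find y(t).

y = -37*cos(2*t)/1625 - 16*sin(2*t)/1625 - 8088*cos(5*t)*exp(-4*t)/1625 - 7439*exp(-4*t)*sin(5*t)/1625

Characteristic equation r² + 8r + 41 = 0 has discriminant (8)² - 4·(41) = -100 < 0, so r = -4 ± 5i.
Hence y_h = C1*cos(5*t)*exp(-4*t) + C2*exp(-4*t)*sin(5*t).
Try y_p = A*cos(2*t) + B*sin(2*t). Substituting and equating the coefficients of cos(2t) and sin(2t) gives A = -37/1625, B = -16/1625, so y_p = -37*cos(2*t)/1625 - 16*sin(2*t)/1625.
General solution: y = -37*cos(2*t)/1625 - 16*sin(2*t)/1625 + C1*cos(5*t)*exp(-4*t) + C2*exp(-4*t)*sin(5*t).
Apply the initial conditions: y(0) = -37/1625 + C1 = -5 and y'(0) = -32/1625 - 4*C1 + 5*C2 = -3. Solving gives C1 = -8088/1625, C2 = -7439/1625.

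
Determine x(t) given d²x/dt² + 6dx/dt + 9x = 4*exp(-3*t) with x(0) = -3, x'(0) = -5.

Characteristic equation r² + 6r + 9 = 0 has discriminant (6)² - 4·(9) = 0, so r = -3 is a repeated root.
Hence x_h = (C1 + C2*t)*exp(-3*t).
Since exp(-3*t) solves the homogeneous equation (r = -3 is a root of multiplicity 2), multiply the trial by t^2. Try x_p = A*t^2*exp(-3*t). Substituting into the equation and dividing by exp(-3*t) gives A = 2, so x_p = 2*t^2*exp(-3*t).
General solution: x = C1*exp(-3*t) + 2*t^2*exp(-3*t) + C2*t*exp(-3*t).
Apply the initial conditions: x(0) = C1 = -3 and x'(0) = C2 - 3*C1 = -5. Solving gives C1 = -3, C2 = -14.

x = -3*exp(-3*t) - 14*t*exp(-3*t) + 2*t**2*exp(-3*t)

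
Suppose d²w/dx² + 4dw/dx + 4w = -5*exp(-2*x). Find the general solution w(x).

w = C1*exp(-2*x) - 5*x**2*exp(-2*x)/2 + C2*x*exp(-2*x)

Characteristic equation r² + 4r + 4 = 0 has discriminant (4)² - 4·(4) = 0, so r = -2 is a repeated root.
Hence w_h = (C1 + C2*x)*exp(-2*x).
Since exp(-2*x) solves the homogeneous equation (r = -2 is a root of multiplicity 2), multiply the trial by x^2. Try w_p = A*x^2*exp(-2*x). Substituting into the equation and dividing by exp(-2*x) gives A = -5/2, so w_p = -5*x^2*exp(-2*x)/2.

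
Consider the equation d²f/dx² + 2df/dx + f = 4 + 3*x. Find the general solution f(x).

Characteristic equation r² + 2r + 1 = 0 has discriminant (2)² - 4·(1) = 0, so r = -1 is a repeated root.
Hence f_h = (C1 + C2*x)*exp(-x).
For the particular solution try f_p = A0 + A1*x. Substituting and matching coefficients of each power of x gives A0 = -2, A1 = 3, so f_p = -2 + 3*x.

f = -2 + 3*x + C1*exp(-x) + C2*x*exp(-x)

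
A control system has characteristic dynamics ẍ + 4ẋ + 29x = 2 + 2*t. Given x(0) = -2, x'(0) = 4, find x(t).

x = 50/841 + 2*t/29 - 1732*cos(5*t)*exp(-2*t)/841 - 158*exp(-2*t)*sin(5*t)/4205

Characteristic equation r² + 4r + 29 = 0 has discriminant (4)² - 4·(29) = -100 < 0, so r = -2 ± 5i.
Hence x_h = C1*cos(5*t)*exp(-2*t) + C2*exp(-2*t)*sin(5*t).
For the particular solution try x_p = A0 + A1*t. Substituting and matching coefficients of each power of t gives A0 = 50/841, A1 = 2/29, so x_p = 50/841 + 2*t/29.
General solution: x = 50/841 + 2*t/29 + C1*cos(5*t)*exp(-2*t) + C2*exp(-2*t)*sin(5*t).
Apply the initial conditions: x(0) = 50/841 + C1 = -2 and x'(0) = 2/29 - 2*C1 + 5*C2 = 4. Solving gives C1 = -1732/841, C2 = -158/4205.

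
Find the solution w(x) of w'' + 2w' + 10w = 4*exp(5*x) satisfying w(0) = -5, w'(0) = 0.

Characteristic equation r² + 2r + 10 = 0 has discriminant (2)² - 4·(10) = -36 < 0, so r = -1 ± 3i.
Hence w_h = C1*cos(3*x)*exp(-x) + C2*exp(-x)*sin(3*x).
Try w_p = A*exp(5*x). Substituting into the equation and dividing by exp(5*x) gives A = 4/45, so w_p = 4*exp(5*x)/45.
General solution: w = 4*exp(5*x)/45 + C1*cos(3*x)*exp(-x) + C2*exp(-x)*sin(3*x).
Apply the initial conditions: w(0) = 4/45 + C1 = -5 and w'(0) = 4/9 - C1 + 3*C2 = 0. Solving gives C1 = -229/45, C2 = -83/45.

w = 4*exp(5*x)/45 - 229*cos(3*x)*exp(-x)/45 - 83*exp(-x)*sin(3*x)/45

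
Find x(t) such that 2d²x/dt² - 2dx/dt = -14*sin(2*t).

Divide through by 2: x'' - x' = -7*sin(2*t).
Characteristic equation r² - r = 0 factors as (r - 1)r = 0, so r = 1, 0.
Hence x_h = C1*exp(t) + C2.
Try x_p = A*cos(2*t) + B*sin(2*t). Substituting and equating the coefficients of cos(2t) and sin(2t) gives A = -7/10, B = 7/5, so x_p = -7*cos(2*t)/10 + 7*sin(2*t)/5.

x = C2 - 7*cos(2*t)/10 + 7*sin(2*t)/5 + C1*exp(t)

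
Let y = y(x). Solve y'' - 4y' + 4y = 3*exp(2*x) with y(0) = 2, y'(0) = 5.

Characteristic equation r² - 4r + 4 = 0 has discriminant (-4)² - 4·(4) = 0, so r = 2 is a repeated root.
Hence y_h = (C1 + C2*x)*exp(2*x).
Since exp(2*x) solves the homogeneous equation (r = 2 is a root of multiplicity 2), multiply the trial by x^2. Try y_p = A*x^2*exp(2*x). Substituting into the equation and dividing by exp(2*x) gives A = 3/2, so y_p = 3*x^2*exp(2*x)/2.
General solution: y = C1*exp(2*x) + 3*x^2*exp(2*x)/2 + C2*x*exp(2*x).
Apply the initial conditions: y(0) = C1 = 2 and y'(0) = C2 + 2*C1 = 5. Solving gives C1 = 2, C2 = 1.

y = 2*exp(2*x) + x*exp(2*x) + 3*x**2*exp(2*x)/2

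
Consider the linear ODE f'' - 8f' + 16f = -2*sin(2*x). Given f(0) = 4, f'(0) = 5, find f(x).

f = -3*sin(2*x)/50 - 2*cos(2*x)/25 + 102*exp(4*x)/25 - 56*x*exp(4*x)/5

Characteristic equation r² - 8r + 16 = 0 has discriminant (-8)² - 4·(16) = 0, so r = 4 is a repeated root.
Hence f_h = (C1 + C2*x)*exp(4*x).
Try f_p = A*cos(2*x) + B*sin(2*x). Substituting and equating the coefficients of cos(2x) and sin(2x) gives A = -2/25, B = -3/50, so f_p = -3*sin(2*x)/50 - 2*cos(2*x)/25.
General solution: f = -3*sin(2*x)/50 - 2*cos(2*x)/25 + C1*exp(4*x) + C2*x*exp(4*x).
Apply the initial conditions: f(0) = -2/25 + C1 = 4 and f'(0) = -3/25 + C2 + 4*C1 = 5. Solving gives C1 = 102/25, C2 = -56/5.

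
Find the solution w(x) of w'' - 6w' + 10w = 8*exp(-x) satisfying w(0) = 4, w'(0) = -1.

Characteristic equation r² - 6r + 10 = 0 has discriminant (-6)² - 4·(10) = -4 < 0, so r = 3 ± i.
Hence w_h = C1*cos(x)*exp(3*x) + C2*exp(3*x)*sin(x).
Try w_p = A*exp(-x). Substituting into the equation and dividing by exp(-x) gives A = 8/17, so w_p = 8*exp(-x)/17.
General solution: w = 8*exp(-x)/17 + C1*cos(x)*exp(3*x) + C2*exp(3*x)*sin(x).
Apply the initial conditions: w(0) = 8/17 + C1 = 4 and w'(0) = -8/17 + C2 + 3*C1 = -1. Solving gives C1 = 60/17, C2 = -189/17.

w = 8*exp(-x)/17 - 189*exp(3*x)*sin(x)/17 + 60*cos(x)*exp(3*x)/17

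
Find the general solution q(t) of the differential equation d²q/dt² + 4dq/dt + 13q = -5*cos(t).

q = -3*cos(t)/8 - sin(t)/8 + C1*cos(3*t)*exp(-2*t) + C2*exp(-2*t)*sin(3*t)

Characteristic equation r² + 4r + 13 = 0 has discriminant (4)² - 4·(13) = -36 < 0, so r = -2 ± 3i.
Hence q_h = C1*cos(3*t)*exp(-2*t) + C2*exp(-2*t)*sin(3*t).
Try q_p = A*cos(t) + B*sin(t). Substituting and equating the coefficients of cos(t) and sin(t) gives A = -3/8, B = -1/8, so q_p = -3*cos(t)/8 - sin(t)/8.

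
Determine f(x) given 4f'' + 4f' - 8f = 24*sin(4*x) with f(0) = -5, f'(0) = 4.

f = -27*sin(4*x)/85 - 26*exp(x)/17 - 17*exp(-2*x)/5 - 6*cos(4*x)/85

Divide through by 4: f'' + f' - 2f = 6*sin(4*x).
Characteristic equation r² + r - 2 = 0 factors as (r - 1)(r + 2) = 0, so r = 1, -2.
Hence f_h = C1*exp(x) + C2*exp(-2*x).
Try f_p = A*cos(4*x) + B*sin(4*x). Substituting and equating the coefficients of cos(4x) and sin(4x) gives A = -6/85, B = -27/85, so f_p = -27*sin(4*x)/85 - 6*cos(4*x)/85.
General solution: f = -27*sin(4*x)/85 - 6*cos(4*x)/85 + C1*exp(x) + C2*exp(-2*x).
Apply the initial conditions: f(0) = -6/85 + C1 + C2 = -5 and f'(0) = -108/85 + C1 - 2*C2 = 4. Solving gives C1 = -26/17, C2 = -17/5.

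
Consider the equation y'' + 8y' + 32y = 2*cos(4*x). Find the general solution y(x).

y = sin(4*x)/20 + cos(4*x)/40 + C1*cos(4*x)*exp(-4*x) + C2*exp(-4*x)*sin(4*x)

Characteristic equation r² + 8r + 32 = 0 has discriminant (8)² - 4·(32) = -64 < 0, so r = -4 ± 4i.
Hence y_h = C1*cos(4*x)*exp(-4*x) + C2*exp(-4*x)*sin(4*x).
Try y_p = A*cos(4*x) + B*sin(4*x). Substituting and equating the coefficients of cos(4x) and sin(4x) gives A = 1/40, B = 1/20, so y_p = sin(4*x)/20 + cos(4*x)/40.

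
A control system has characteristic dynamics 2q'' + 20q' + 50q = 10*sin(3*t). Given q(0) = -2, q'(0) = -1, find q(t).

Divide through by 2: q'' + 10q' + 25q = 5*sin(3*t).
Characteristic equation r² + 10r + 25 = 0 has discriminant (10)² - 4·(25) = 0, so r = -5 is a repeated root.
Hence q_h = (C1 + C2*t)*exp(-5*t).
Try q_p = A*cos(3*t) + B*sin(3*t). Substituting and equating the coefficients of cos(3t) and sin(3t) gives A = -75/578, B = 20/289, so q_p = -75*cos(3*t)/578 + 20*sin(3*t)/289.
General solution: q = -75*cos(3*t)/578 + 20*sin(3*t)/289 + C1*exp(-5*t) + C2*t*exp(-5*t).
Apply the initial conditions: q(0) = -75/578 + C1 = -2 and q'(0) = 60/289 + C2 - 5*C1 = -1. Solving gives C1 = -1081/578, C2 = -359/34.

q = -1081*exp(-5*t)/578 - 75*cos(3*t)/578 + 20*sin(3*t)/289 - 359*t*exp(-5*t)/34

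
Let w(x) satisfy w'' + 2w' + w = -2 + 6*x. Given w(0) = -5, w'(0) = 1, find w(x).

w = -14 + 6*x + 9*exp(-x) + 4*x*exp(-x)

Characteristic equation r² + 2r + 1 = 0 has discriminant (2)² - 4·(1) = 0, so r = -1 is a repeated root.
Hence w_h = (C1 + C2*x)*exp(-x).
For the particular solution try w_p = A0 + A1*x. Substituting and matching coefficients of each power of x gives A0 = -14, A1 = 6, so w_p = -14 + 6*x.
General solution: w = -14 + 6*x + C1*exp(-x) + C2*x*exp(-x).
Apply the initial conditions: w(0) = -14 + C1 = -5 and w'(0) = 6 + C2 - C1 = 1. Solving gives C1 = 9, C2 = 4.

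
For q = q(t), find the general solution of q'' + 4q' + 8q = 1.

Characteristic equation r² + 4r + 8 = 0 has discriminant (4)² - 4·(8) = -16 < 0, so r = -2 ± 2i.
Hence q_h = C1*cos(2*t)*exp(-2*t) + C2*exp(-2*t)*sin(2*t).
For the particular solution try q_p = A0. Substituting and matching coefficients of each power of t gives A0 = 1/8, so q_p = 1/8.

q = 1/8 + C1*cos(2*t)*exp(-2*t) + C2*exp(-2*t)*sin(2*t)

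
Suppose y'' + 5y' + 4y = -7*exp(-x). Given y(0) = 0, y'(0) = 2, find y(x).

Characteristic equation r² + 5r + 4 = 0 factors as (r + 1)(r + 4) = 0, so r = -1, -4.
Hence y_h = C1*exp(-x) + C2*exp(-4*x).
Since exp(-x) solves the homogeneous equation (r = -1 is a root of multiplicity 1), multiply the trial by x. Try y_p = A*x*exp(-x). Substituting into the equation and dividing by exp(-x) gives A = -7/3, so y_p = -7*x*exp(-x)/3.
General solution: y = C1*exp(-x) + C2*exp(-4*x) - 7*x*exp(-x)/3.
Apply the initial conditions: y(0) = C1 + C2 = 0 and y'(0) = -7/3 - C1 - 4*C2 = 2. Solving gives C1 = 13/9, C2 = -13/9.

y = -13*exp(-4*x)/9 + 13*exp(-x)/9 - 7*x*exp(-x)/3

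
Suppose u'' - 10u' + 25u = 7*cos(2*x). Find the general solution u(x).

u = -140*sin(2*x)/841 + 147*cos(2*x)/841 + C1*exp(5*x) + C2*x*exp(5*x)

Characteristic equation r² - 10r + 25 = 0 has discriminant (-10)² - 4·(25) = 0, so r = 5 is a repeated root.
Hence u_h = (C1 + C2*x)*exp(5*x).
Try u_p = A*cos(2*x) + B*sin(2*x). Substituting and equating the coefficients of cos(2x) and sin(2x) gives A = 147/841, B = -140/841, so u_p = -140*sin(2*x)/841 + 147*cos(2*x)/841.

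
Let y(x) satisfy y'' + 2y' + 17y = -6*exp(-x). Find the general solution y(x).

Characteristic equation r² + 2r + 17 = 0 has discriminant (2)² - 4·(17) = -64 < 0, so r = -1 ± 4i.
Hence y_h = C1*cos(4*x)*exp(-x) + C2*exp(-x)*sin(4*x).
Try y_p = A*exp(-x). Substituting into the equation and dividing by exp(-x) gives A = -3/8, so y_p = -3*exp(-x)/8.

y = -3*exp(-x)/8 + C1*cos(4*x)*exp(-x) + C2*exp(-x)*sin(4*x)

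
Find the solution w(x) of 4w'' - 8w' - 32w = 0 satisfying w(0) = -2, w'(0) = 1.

w = -3*exp(-2*x)/2 - exp(4*x)/2

Divide through by 4: w'' - 2w' - 8w = 0.
Characteristic equation r² - 2r - 8 = 0 factors as (r - 4)(r + 2) = 0, so r = 4, -2.
Hence w_h = C1*exp(4*x) + C2*exp(-2*x).
Apply the initial conditions: w(0) = C1 + C2 = -2 and w'(0) = -2*C2 + 4*C1 = 1. Solving gives C1 = -1/2, C2 = -3/2.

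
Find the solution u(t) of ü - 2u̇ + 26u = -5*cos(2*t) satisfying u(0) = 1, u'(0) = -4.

Characteristic equation r² - 2r + 26 = 0 has discriminant (-2)² - 4·(26) = -100 < 0, so r = 1 ± 5i.
Hence u_h = C1*cos(5*t)*exp(t) + C2*exp(t)*sin(5*t).
Try u_p = A*cos(2*t) + B*sin(2*t). Substituting and equating the coefficients of cos(2t) and sin(2t) gives A = -11/50, B = 1/25, so u_p = -11*cos(2*t)/50 + sin(2*t)/25.
General solution: u = -11*cos(2*t)/50 + sin(2*t)/25 + C1*cos(5*t)*exp(t) + C2*exp(t)*sin(5*t).
Apply the initial conditions: u(0) = -11/50 + C1 = 1 and u'(0) = 2/25 + C1 + 5*C2 = -4. Solving gives C1 = 61/50, C2 = -53/50.

u = -11*cos(2*t)/50 + sin(2*t)/25 - 53*exp(t)*sin(5*t)/50 + 61*cos(5*t)*exp(t)/50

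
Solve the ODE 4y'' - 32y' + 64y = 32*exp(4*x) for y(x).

y = C1*exp(4*x) + 4*x**2*exp(4*x) + C2*x*exp(4*x)

Divide through by 4: y'' - 8y' + 16y = 8*exp(4*x).
Characteristic equation r² - 8r + 16 = 0 has discriminant (-8)² - 4·(16) = 0, so r = 4 is a repeated root.
Hence y_h = (C1 + C2*x)*exp(4*x).
Since exp(4*x) solves the homogeneous equation (r = 4 is a root of multiplicity 2), multiply the trial by x^2. Try y_p = A*x^2*exp(4*x). Substituting into the equation and dividing by exp(4*x) gives A = 4, so y_p = 4*x^2*exp(4*x).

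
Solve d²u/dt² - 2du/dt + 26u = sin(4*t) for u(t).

Characteristic equation r² - 2r + 26 = 0 has discriminant (-2)² - 4·(26) = -100 < 0, so r = 1 ± 5i.
Hence u_h = C1*cos(5*t)*exp(t) + C2*exp(t)*sin(5*t).
Try u_p = A*cos(4*t) + B*sin(4*t). Substituting and equating the coefficients of cos(4t) and sin(4t) gives A = 2/41, B = 5/82, so u_p = 2*cos(4*t)/41 + 5*sin(4*t)/82.

u = 2*cos(4*t)/41 + 5*sin(4*t)/82 + C1*cos(5*t)*exp(t) + C2*exp(t)*sin(5*t)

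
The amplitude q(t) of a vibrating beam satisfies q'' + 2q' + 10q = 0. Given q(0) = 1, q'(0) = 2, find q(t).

Characteristic equation r² + 2r + 10 = 0 has discriminant (2)² - 4·(10) = -36 < 0, so r = -1 ± 3i.
Hence q_h = C1*cos(3*t)*exp(-t) + C2*exp(-t)*sin(3*t).
Apply the initial conditions: q(0) = C1 = 1 and q'(0) = -C1 + 3*C2 = 2. Solving gives C1 = 1, C2 = 1.

q = cos(3*t)*exp(-t) + exp(-t)*sin(3*t)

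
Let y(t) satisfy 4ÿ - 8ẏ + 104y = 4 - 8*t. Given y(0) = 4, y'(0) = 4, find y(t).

y = 11/338 - t/13 + 37*exp(t)*sin(5*t)/1690 + 1341*cos(5*t)*exp(t)/338

Divide through by 4: y'' - 2y' + 26y = 1 - 2*t.
Characteristic equation r² - 2r + 26 = 0 has discriminant (-2)² - 4·(26) = -100 < 0, so r = 1 ± 5i.
Hence y_h = C1*cos(5*t)*exp(t) + C2*exp(t)*sin(5*t).
For the particular solution try y_p = A0 + A1*t. Substituting and matching coefficients of each power of t gives A0 = 11/338, A1 = -1/13, so y_p = 11/338 - t/13.
General solution: y = 11/338 - t/13 + C1*cos(5*t)*exp(t) + C2*exp(t)*sin(5*t).
Apply the initial conditions: y(0) = 11/338 + C1 = 4 and y'(0) = -1/13 + C1 + 5*C2 = 4. Solving gives C1 = 1341/338, C2 = 37/1690.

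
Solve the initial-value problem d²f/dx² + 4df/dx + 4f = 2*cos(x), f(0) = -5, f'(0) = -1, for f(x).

f = -131*exp(-2*x)/25 + 6*cos(x)/25 + 8*sin(x)/25 - 59*x*exp(-2*x)/5

Characteristic equation r² + 4r + 4 = 0 has discriminant (4)² - 4·(4) = 0, so r = -2 is a repeated root.
Hence f_h = (C1 + C2*x)*exp(-2*x).
Try f_p = A*cos(x) + B*sin(x). Substituting and equating the coefficients of cos(x) and sin(x) gives A = 6/25, B = 8/25, so f_p = 6*cos(x)/25 + 8*sin(x)/25.
General solution: f = 6*cos(x)/25 + 8*sin(x)/25 + C1*exp(-2*x) + C2*x*exp(-2*x).
Apply the initial conditions: f(0) = 6/25 + C1 = -5 and f'(0) = 8/25 + C2 - 2*C1 = -1. Solving gives C1 = -131/25, C2 = -59/5.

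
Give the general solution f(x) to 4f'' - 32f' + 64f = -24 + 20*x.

Divide through by 4: f'' - 8f' + 16f = -6 + 5*x.
Characteristic equation r² - 8r + 16 = 0 has discriminant (-8)² - 4·(16) = 0, so r = 4 is a repeated root.
Hence f_h = (C1 + C2*x)*exp(4*x).
For the particular solution try f_p = A0 + A1*x. Substituting and matching coefficients of each power of x gives A0 = -7/32, A1 = 5/16, so f_p = -7/32 + 5*x/16.

f = -7/32 + 5*x/16 + C1*exp(4*x) + C2*x*exp(4*x)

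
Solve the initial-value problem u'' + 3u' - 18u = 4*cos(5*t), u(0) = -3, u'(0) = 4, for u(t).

u = -769*exp(-6*t)/549 - 232*exp(3*t)/153 - 86*cos(5*t)/1037 + 30*sin(5*t)/1037

Characteristic equation r² + 3r - 18 = 0 factors as (r + 6)(r - 3) = 0, so r = -6, 3.
Hence u_h = C1*exp(-6*t) + C2*exp(3*t).
Try u_p = A*cos(5*t) + B*sin(5*t). Substituting and equating the coefficients of cos(5t) and sin(5t) gives A = -86/1037, B = 30/1037, so u_p = -86*cos(5*t)/1037 + 30*sin(5*t)/1037.
General solution: u = -86*cos(5*t)/1037 + 30*sin(5*t)/1037 + C1*exp(-6*t) + C2*exp(3*t).
Apply the initial conditions: u(0) = -86/1037 + C1 + C2 = -3 and u'(0) = 150/1037 - 6*C1 + 3*C2 = 4. Solving gives C1 = -769/549, C2 = -232/153.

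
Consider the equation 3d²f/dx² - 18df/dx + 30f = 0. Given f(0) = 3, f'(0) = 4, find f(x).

Divide through by 3: f'' - 6f' + 10f = 0.
Characteristic equation r² - 6r + 10 = 0 has discriminant (-6)² - 4·(10) = -4 < 0, so r = 3 ± i.
Hence f_h = C1*cos(x)*exp(3*x) + C2*exp(3*x)*sin(x).
Apply the initial conditions: f(0) = C1 = 3 and f'(0) = C2 + 3*C1 = 4. Solving gives C1 = 3, C2 = -5.

f = -5*exp(3*x)*sin(x) + 3*cos(x)*exp(3*x)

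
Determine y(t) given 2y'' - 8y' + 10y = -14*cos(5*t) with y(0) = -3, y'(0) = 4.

Divide through by 2: y'' - 4y' + 5y = -7*cos(5*t).
Characteristic equation r² - 4r + 5 = 0 has discriminant (-4)² - 4·(5) = -4 < 0, so r = 2 ± i.
Hence y_h = C1*cos(t)*exp(2*t) + C2*exp(2*t)*sin(t).
Try y_p = A*cos(5*t) + B*sin(5*t). Substituting and equating the coefficients of cos(5t) and sin(5t) gives A = 7/40, B = 7/40, so y_p = 7*cos(5*t)/40 + 7*sin(5*t)/40.
General solution: y = 7*cos(5*t)/40 + 7*sin(5*t)/40 + C1*cos(t)*exp(2*t) + C2*exp(2*t)*sin(t).
Apply the initial conditions: y(0) = 7/40 + C1 = -3 and y'(0) = 7/8 + C2 + 2*C1 = 4. Solving gives C1 = -127/40, C2 = 379/40.

y = 7*cos(5*t)/40 + 7*sin(5*t)/40 - 127*cos(t)*exp(2*t)/40 + 379*exp(2*t)*sin(t)/40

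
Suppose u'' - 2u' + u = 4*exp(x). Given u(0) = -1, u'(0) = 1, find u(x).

Characteristic equation r² - 2r + 1 = 0 has discriminant (-2)² - 4·(1) = 0, so r = 1 is a repeated root.
Hence u_h = (C1 + C2*x)*exp(x).
Since exp(x) solves the homogeneous equation (r = 1 is a root of multiplicity 2), multiply the trial by x^2. Try u_p = A*x^2*exp(x). Substituting into the equation and dividing by exp(x) gives A = 2, so u_p = 2*x^2*exp(x).
General solution: u = C1*exp(x) + 2*x^2*exp(x) + C2*x*exp(x).
Apply the initial conditions: u(0) = C1 = -1 and u'(0) = C1 + C2 = 1. Solving gives C1 = -1, C2 = 2.

u = -exp(x) + 2*x*exp(x) + 2*x**2*exp(x)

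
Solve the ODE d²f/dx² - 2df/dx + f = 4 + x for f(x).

f = 6 + x + C1*exp(x) + C2*x*exp(x)

Characteristic equation r² - 2r + 1 = 0 has discriminant (-2)² - 4·(1) = 0, so r = 1 is a repeated root.
Hence f_h = (C1 + C2*x)*exp(x).
For the particular solution try f_p = A0 + A1*x. Substituting and matching coefficients of each power of x gives A0 = 6, A1 = 1, so f_p = 6 + x.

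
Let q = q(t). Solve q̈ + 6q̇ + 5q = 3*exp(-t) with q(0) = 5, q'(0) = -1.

q = -13*exp(-5*t)/16 + 93*exp(-t)/16 + 3*t*exp(-t)/4

Characteristic equation r² + 6r + 5 = 0 factors as (r + 1)(r + 5) = 0, so r = -1, -5.
Hence q_h = C1*exp(-t) + C2*exp(-5*t).
Since exp(-t) solves the homogeneous equation (r = -1 is a root of multiplicity 1), multiply the trial by t. Try q_p = A*t*exp(-t). Substituting into the equation and dividing by exp(-t) gives A = 3/4, so q_p = 3*t*exp(-t)/4.
General solution: q = C1*exp(-t) + C2*exp(-5*t) + 3*t*exp(-t)/4.
Apply the initial conditions: q(0) = C1 + C2 = 5 and q'(0) = 3/4 - C1 - 5*C2 = -1. Solving gives C1 = 93/16, C2 = -13/16.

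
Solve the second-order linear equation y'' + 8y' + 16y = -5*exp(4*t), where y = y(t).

Characteristic equation r² + 8r + 16 = 0 has discriminant (8)² - 4·(16) = 0, so r = -4 is a repeated root.
Hence y_h = (C1 + C2*t)*exp(-4*t).
Try y_p = A*exp(4*t). Substituting into the equation and dividing by exp(4*t) gives A = -5/64, so y_p = -5*exp(4*t)/64.

y = -5*exp(4*t)/64 + C1*exp(-4*t) + C2*t*exp(-4*t)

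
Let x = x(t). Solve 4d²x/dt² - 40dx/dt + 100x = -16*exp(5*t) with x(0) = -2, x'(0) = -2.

Divide through by 4: x'' - 10x' + 25x = -4*exp(5*t).
Characteristic equation r² - 10r + 25 = 0 has discriminant (-10)² - 4·(25) = 0, so r = 5 is a repeated root.
Hence x_h = (C1 + C2*t)*exp(5*t).
Since exp(5*t) solves the homogeneous equation (r = 5 is a root of multiplicity 2), multiply the trial by t^2. Try x_p = A*t^2*exp(5*t). Substituting into the equation and dividing by exp(5*t) gives A = -2, so x_p = -2*t^2*exp(5*t).
General solution: x = C1*exp(5*t) - 2*t^2*exp(5*t) + C2*t*exp(5*t).
Apply the initial conditions: x(0) = C1 = -2 and x'(0) = C2 + 5*C1 = -2. Solving gives C1 = -2, C2 = 8.

x = -2*exp(5*t) - 2*t**2*exp(5*t) + 8*t*exp(5*t)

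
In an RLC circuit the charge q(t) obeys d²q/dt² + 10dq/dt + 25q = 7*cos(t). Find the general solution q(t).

Characteristic equation r² + 10r + 25 = 0 has discriminant (10)² - 4·(25) = 0, so r = -5 is a repeated root.
Hence q_h = (C1 + C2*t)*exp(-5*t).
Try q_p = A*cos(t) + B*sin(t). Substituting and equating the coefficients of cos(t) and sin(t) gives A = 42/169, B = 35/338, so q_p = 35*sin(t)/338 + 42*cos(t)/169.

q = 35*sin(t)/338 + 42*cos(t)/169 + C1*exp(-5*t) + C2*t*exp(-5*t)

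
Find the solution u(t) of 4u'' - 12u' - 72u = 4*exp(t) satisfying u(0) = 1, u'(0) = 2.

u = -exp(t)/20 + 17*exp(-3*t)/36 + 26*exp(6*t)/45

Divide through by 4: u'' - 3u' - 18u = exp(t).
Characteristic equation r² - 3r - 18 = 0 factors as (r - 6)(r + 3) = 0, so r = 6, -3.
Hence u_h = C1*exp(6*t) + C2*exp(-3*t).
Try u_p = A*exp(t). Substituting into the equation and dividing by exp(t) gives A = -1/20, so u_p = -exp(t)/20.
General solution: u = -exp(t)/20 + C1*exp(6*t) + C2*exp(-3*t).
Apply the initial conditions: u(0) = -1/20 + C1 + C2 = 1 and u'(0) = -1/20 - 3*C2 + 6*C1 = 2. Solving gives C1 = 26/45, C2 = 17/36.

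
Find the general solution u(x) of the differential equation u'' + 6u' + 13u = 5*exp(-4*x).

Characteristic equation r² + 6r + 13 = 0 has discriminant (6)² - 4·(13) = -16 < 0, so r = -3 ± 2i.
Hence u_h = C1*cos(2*x)*exp(-3*x) + C2*exp(-3*x)*sin(2*x).
Try u_p = A*exp(-4*x). Substituting into the equation and dividing by exp(-4*x) gives A = 1, so u_p = exp(-4*x).

u = C1*cos(2*x)*exp(-3*x) + C2*exp(-3*x)*sin(2*x) + exp(-4*x)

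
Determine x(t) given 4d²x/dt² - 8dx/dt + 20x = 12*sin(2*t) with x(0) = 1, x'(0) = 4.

x = 3*sin(2*t)/17 + 12*cos(2*t)/17 + 5*cos(2*t)*exp(t)/17 + 57*exp(t)*sin(2*t)/34

Divide through by 4: x'' - 2x' + 5x = 3*sin(2*t).
Characteristic equation r² - 2r + 5 = 0 has discriminant (-2)² - 4·(5) = -16 < 0, so r = 1 ± 2i.
Hence x_h = C1*cos(2*t)*exp(t) + C2*exp(t)*sin(2*t).
Try x_p = A*cos(2*t) + B*sin(2*t). Substituting and equating the coefficients of cos(2t) and sin(2t) gives A = 12/17, B = 3/17, so x_p = 3*sin(2*t)/17 + 12*cos(2*t)/17.
General solution: x = 3*sin(2*t)/17 + 12*cos(2*t)/17 + C1*cos(2*t)*exp(t) + C2*exp(t)*sin(2*t).
Apply the initial conditions: x(0) = 12/17 + C1 = 1 and x'(0) = 6/17 + C1 + 2*C2 = 4. Solving gives C1 = 5/17, C2 = 57/34.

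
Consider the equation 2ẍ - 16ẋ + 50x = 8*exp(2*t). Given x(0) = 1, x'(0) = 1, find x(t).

Divide through by 2: x'' - 8x' + 25x = 4*exp(2*t).
Characteristic equation r² - 8r + 25 = 0 has discriminant (-8)² - 4·(25) = -36 < 0, so r = 4 ± 3i.
Hence x_h = C1*cos(3*t)*exp(4*t) + C2*exp(4*t)*sin(3*t).
Try x_p = A*exp(2*t). Substituting into the equation and dividing by exp(2*t) gives A = 4/13, so x_p = 4*exp(2*t)/13.
General solution: x = 4*exp(2*t)/13 + C1*cos(3*t)*exp(4*t) + C2*exp(4*t)*sin(3*t).
Apply the initial conditions: x(0) = 4/13 + C1 = 1 and x'(0) = 8/13 + 3*C2 + 4*C1 = 1. Solving gives C1 = 9/13, C2 = -31/39.

x = 4*exp(2*t)/13 - 31*exp(4*t)*sin(3*t)/39 + 9*cos(3*t)*exp(4*t)/13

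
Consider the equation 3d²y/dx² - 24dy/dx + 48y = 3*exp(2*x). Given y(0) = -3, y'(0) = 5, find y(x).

y = -13*exp(4*x)/4 + exp(2*x)/4 + 35*x*exp(4*x)/2

Divide through by 3: y'' - 8y' + 16y = exp(2*x).
Characteristic equation r² - 8r + 16 = 0 has discriminant (-8)² - 4·(16) = 0, so r = 4 is a repeated root.
Hence y_h = (C1 + C2*x)*exp(4*x).
Try y_p = A*exp(2*x). Substituting into the equation and dividing by exp(2*x) gives A = 1/4, so y_p = exp(2*x)/4.
General solution: y = exp(2*x)/4 + C1*exp(4*x) + C2*x*exp(4*x).
Apply the initial conditions: y(0) = 1/4 + C1 = -3 and y'(0) = 1/2 + C2 + 4*C1 = 5. Solving gives C1 = -13/4, C2 = 35/2.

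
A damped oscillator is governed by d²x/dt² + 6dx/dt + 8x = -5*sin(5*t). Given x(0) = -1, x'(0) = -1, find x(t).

x = -85*exp(-2*t)/29 + 74*exp(-4*t)/41 + 85*sin(5*t)/1189 + 150*cos(5*t)/1189

Characteristic equation r² + 6r + 8 = 0 factors as (r + 4)(r + 2) = 0, so r = -4, -2.
Hence x_h = C1*exp(-4*t) + C2*exp(-2*t).
Try x_p = A*cos(5*t) + B*sin(5*t). Substituting and equating the coefficients of cos(5t) and sin(5t) gives A = 150/1189, B = 85/1189, so x_p = 85*sin(5*t)/1189 + 150*cos(5*t)/1189.
General solution: x = 85*sin(5*t)/1189 + 150*cos(5*t)/1189 + C1*exp(-4*t) + C2*exp(-2*t).
Apply the initial conditions: x(0) = 150/1189 + C1 + C2 = -1 and x'(0) = 425/1189 - 4*C1 - 2*C2 = -1. Solving gives C1 = 74/41, C2 = -85/29.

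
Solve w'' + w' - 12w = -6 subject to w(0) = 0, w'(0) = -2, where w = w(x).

w = 1/2 - 4*exp(3*x)/7 + exp(-4*x)/14

Characteristic equation r² + r - 12 = 0 factors as (r - 3)(r + 4) = 0, so r = 3, -4.
Hence w_h = C1*exp(3*x) + C2*exp(-4*x).
For the particular solution try w_p = A0. Substituting and matching coefficients of each power of x gives A0 = 1/2, so w_p = 1/2.
General solution: w = 1/2 + C1*exp(3*x) + C2*exp(-4*x).
Apply the initial conditions: w(0) = 1/2 + C1 + C2 = 0 and w'(0) = -4*C2 + 3*C1 = -2. Solving gives C1 = -4/7, C2 = 1/14.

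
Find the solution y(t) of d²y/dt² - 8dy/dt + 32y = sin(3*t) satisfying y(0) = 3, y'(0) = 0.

Characteristic equation r² - 8r + 32 = 0 has discriminant (-8)² - 4·(32) = -64 < 0, so r = 4 ± 4i.
Hence y_h = C1*cos(4*t)*exp(4*t) + C2*exp(4*t)*sin(4*t).
Try y_p = A*cos(3*t) + B*sin(3*t). Substituting and equating the coefficients of cos(3t) and sin(3t) gives A = 24/1105, B = 23/1105, so y_p = 23*sin(3*t)/1105 + 24*cos(3*t)/1105.
General solution: y = 23*sin(3*t)/1105 + 24*cos(3*t)/1105 + C1*cos(4*t)*exp(4*t) + C2*exp(4*t)*sin(4*t).
Apply the initial conditions: y(0) = 24/1105 + C1 = 3 and y'(0) = 69/1105 + 4*C1 + 4*C2 = 0. Solving gives C1 = 3291/1105, C2 = -13233/4420.

y = 23*sin(3*t)/1105 + 24*cos(3*t)/1105 - 13233*exp(4*t)*sin(4*t)/4420 + 3291*cos(4*t)*exp(4*t)/1105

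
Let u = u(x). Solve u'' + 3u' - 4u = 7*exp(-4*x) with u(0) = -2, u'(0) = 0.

Characteristic equation r² + 3r - 4 = 0 factors as (r + 4)(r - 1) = 0, so r = -4, 1.
Hence u_h = C1*exp(-4*x) + C2*exp(x).
Since exp(-4*x) solves the homogeneous equation (r = -4 is a root of multiplicity 1), multiply the trial by x. Try u_p = A*x*exp(-4*x). Substituting into the equation and dividing by exp(-4*x) gives A = -7/5, so u_p = -7*x*exp(-4*x)/5.
General solution: u = C1*exp(-4*x) + C2*exp(x) - 7*x*exp(-4*x)/5.
Apply the initial conditions: u(0) = C1 + C2 = -2 and u'(0) = -7/5 + C2 - 4*C1 = 0. Solving gives C1 = -17/25, C2 = -33/25.

u = -33*exp(x)/25 - 17*exp(-4*x)/25 - 7*x*exp(-4*x)/5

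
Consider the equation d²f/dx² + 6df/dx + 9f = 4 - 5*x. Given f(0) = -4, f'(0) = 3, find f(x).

f = 22/27 - 130*exp(-3*x)/27 - 5*x/9 - 98*x*exp(-3*x)/9

Characteristic equation r² + 6r + 9 = 0 has discriminant (6)² - 4·(9) = 0, so r = -3 is a repeated root.
Hence f_h = (C1 + C2*x)*exp(-3*x).
For the particular solution try f_p = A0 + A1*x. Substituting and matching coefficients of each power of x gives A0 = 22/27, A1 = -5/9, so f_p = 22/27 - 5*x/9.
General solution: f = 22/27 - 5*x/9 + C1*exp(-3*x) + C2*x*exp(-3*x).
Apply the initial conditions: f(0) = 22/27 + C1 = -4 and f'(0) = -5/9 + C2 - 3*C1 = 3. Solving gives C1 = -130/27, C2 = -98/9.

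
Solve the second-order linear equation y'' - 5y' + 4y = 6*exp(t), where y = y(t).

y = C1*exp(t) + C2*exp(4*t) - 2*t*exp(t)

Characteristic equation r² - 5r + 4 = 0 factors as (r - 1)(r - 4) = 0, so r = 1, 4.
Hence y_h = C1*exp(t) + C2*exp(4*t).
Since exp(t) solves the homogeneous equation (r = 1 is a root of multiplicity 1), multiply the trial by t. Try y_p = A*t*exp(t). Substituting into the equation and dividing by exp(t) gives A = -2, so y_p = -2*t*exp(t).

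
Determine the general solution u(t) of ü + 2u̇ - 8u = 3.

Characteristic equation r² + 2r - 8 = 0 factors as (r + 4)(r - 2) = 0, so r = -4, 2.
Hence u_h = C1*exp(-4*t) + C2*exp(2*t).
For the particular solution try u_p = A0. Substituting and matching coefficients of each power of t gives A0 = -3/8, so u_p = -3/8.

u = -3/8 + C1*exp(-4*t) + C2*exp(2*t)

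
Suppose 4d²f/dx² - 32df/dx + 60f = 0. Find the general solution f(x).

f = C1*exp(5*x) + C2*exp(3*x)

Divide through by 4: f'' - 8f' + 15f = 0.
Characteristic equation r² - 8r + 15 = 0 factors as (r - 5)(r - 3) = 0, so r = 5, 3.
Hence f_h = C1*exp(5*x) + C2*exp(3*x).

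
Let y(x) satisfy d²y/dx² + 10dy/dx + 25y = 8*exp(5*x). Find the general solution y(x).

y = 2*exp(5*x)/25 + C1*exp(-5*x) + C2*x*exp(-5*x)

Characteristic equation r² + 10r + 25 = 0 has discriminant (10)² - 4·(25) = 0, so r = -5 is a repeated root.
Hence y_h = (C1 + C2*x)*exp(-5*x).
Try y_p = A*exp(5*x). Substituting into the equation and dividing by exp(5*x) gives A = 2/25, so y_p = 2*exp(5*x)/25.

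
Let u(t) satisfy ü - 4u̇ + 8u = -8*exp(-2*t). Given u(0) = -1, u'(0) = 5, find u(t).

u = -2*exp(-2*t)/5 - 3*cos(2*t)*exp(2*t)/5 + 27*exp(2*t)*sin(2*t)/10

Characteristic equation r² - 4r + 8 = 0 has discriminant (-4)² - 4·(8) = -16 < 0, so r = 2 ± 2i.
Hence u_h = C1*cos(2*t)*exp(2*t) + C2*exp(2*t)*sin(2*t).
Try u_p = A*exp(-2*t). Substituting into the equation and dividing by exp(-2*t) gives A = -2/5, so u_p = -2*exp(-2*t)/5.
General solution: u = -2*exp(-2*t)/5 + C1*cos(2*t)*exp(2*t) + C2*exp(2*t)*sin(2*t).
Apply the initial conditions: u(0) = -2/5 + C1 = -1 and u'(0) = 4/5 + 2*C1 + 2*C2 = 5. Solving gives C1 = -3/5, C2 = 27/10.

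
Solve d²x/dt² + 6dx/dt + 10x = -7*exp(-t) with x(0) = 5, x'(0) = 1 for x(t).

Characteristic equation r² + 6r + 10 = 0 has discriminant (6)² - 4·(10) = -4 < 0, so r = -3 ± i.
Hence x_h = C1*cos(t)*exp(-3*t) + C2*exp(-3*t)*sin(t).
Try x_p = A*exp(-t). Substituting into the equation and dividing by exp(-t) gives A = -7/5, so x_p = -7*exp(-t)/5.
General solution: x = -7*exp(-t)/5 + C1*cos(t)*exp(-3*t) + C2*exp(-3*t)*sin(t).
Apply the initial conditions: x(0) = -7/5 + C1 = 5 and x'(0) = 7/5 + C2 - 3*C1 = 1. Solving gives C1 = 32/5, C2 = 94/5.

x = -7*exp(-t)/5 + 32*cos(t)*exp(-3*t)/5 + 94*exp(-3*t)*sin(t)/5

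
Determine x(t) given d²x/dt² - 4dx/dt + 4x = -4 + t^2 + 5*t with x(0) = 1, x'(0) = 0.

Characteristic equation r² - 4r + 4 = 0 has discriminant (-4)² - 4·(4) = 0, so r = 2 is a repeated root.
Hence x_h = (C1 + C2*t)*exp(2*t).
For the particular solution try x_p = A0 + A1*t + A2*t^2. Substituting and matching coefficients of each power of t gives A0 = 5/8, A1 = 7/4, A2 = 1/4, so x_p = 5/8 + t^2/4 + 7*t/4.
General solution: x = 5/8 + t^2/4 + 7*t/4 + C1*exp(2*t) + C2*t*exp(2*t).
Apply the initial conditions: x(0) = 5/8 + C1 = 1 and x'(0) = 7/4 + C2 + 2*C1 = 0. Solving gives C1 = 3/8, C2 = -5/2.

x = 5/8 + t**2/4 + 3*exp(2*t)/8 + 7*t/4 - 5*t*exp(2*t)/2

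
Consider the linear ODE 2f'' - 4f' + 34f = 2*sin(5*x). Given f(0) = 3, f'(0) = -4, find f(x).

Divide through by 2: f'' - 2f' + 17f = sin(5*x).
Characteristic equation r² - 2r + 17 = 0 has discriminant (-2)² - 4·(17) = -64 < 0, so r = 1 ± 4i.
Hence f_h = C1*cos(4*x)*exp(x) + C2*exp(x)*sin(4*x).
Try f_p = A*cos(5*x) + B*sin(5*x). Substituting and equating the coefficients of cos(5x) and sin(5x) gives A = 5/82, B = -2/41, so f_p = -2*sin(5*x)/41 + 5*cos(5*x)/82.
General solution: f = -2*sin(5*x)/41 + 5*cos(5*x)/82 + C1*cos(4*x)*exp(x) + C2*exp(x)*sin(4*x).
Apply the initial conditions: f(0) = 5/82 + C1 = 3 and f'(0) = -10/41 + C1 + 4*C2 = -4. Solving gives C1 = 241/82, C2 = -549/328.

f = -2*sin(5*x)/41 + 5*cos(5*x)/82 - 549*exp(x)*sin(4*x)/328 + 241*cos(4*x)*exp(x)/82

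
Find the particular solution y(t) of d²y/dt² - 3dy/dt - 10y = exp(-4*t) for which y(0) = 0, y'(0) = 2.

y = -5*exp(-2*t)/14 + exp(-4*t)/18 + 19*exp(5*t)/63

Characteristic equation r² - 3r - 10 = 0 factors as (r + 2)(r - 5) = 0, so r = -2, 5.
Hence y_h = C1*exp(-2*t) + C2*exp(5*t).
Try y_p = A*exp(-4*t). Substituting into the equation and dividing by exp(-4*t) gives A = 1/18, so y_p = exp(-4*t)/18.
General solution: y = exp(-4*t)/18 + C1*exp(-2*t) + C2*exp(5*t).
Apply the initial conditions: y(0) = 1/18 + C1 + C2 = 0 and y'(0) = -2/9 - 2*C1 + 5*C2 = 2. Solving gives C1 = -5/14, C2 = 19/63.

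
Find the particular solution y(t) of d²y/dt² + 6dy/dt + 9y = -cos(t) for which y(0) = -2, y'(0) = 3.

Characteristic equation r² + 6r + 9 = 0 has discriminant (6)² - 4·(9) = 0, so r = -3 is a repeated root.
Hence y_h = (C1 + C2*t)*exp(-3*t).
Try y_p = A*cos(t) + B*sin(t). Substituting and equating the coefficients of cos(t) and sin(t) gives A = -2/25, B = -3/50, so y_p = -3*sin(t)/50 - 2*cos(t)/25.
General solution: y = -3*sin(t)/50 - 2*cos(t)/25 + C1*exp(-3*t) + C2*t*exp(-3*t).
Apply the initial conditions: y(0) = -2/25 + C1 = -2 and y'(0) = -3/50 + C2 - 3*C1 = 3. Solving gives C1 = -48/25, C2 = -27/10.

y = -48*exp(-3*t)/25 - 3*sin(t)/50 - 2*cos(t)/25 - 27*t*exp(-3*t)/10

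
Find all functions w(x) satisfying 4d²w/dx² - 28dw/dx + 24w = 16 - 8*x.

Divide through by 4: w'' - 7w' + 6w = 4 - 2*x.
Characteristic equation r² - 7r + 6 = 0 factors as (r - 1)(r - 6) = 0, so r = 1, 6.
Hence w_h = C1*exp(x) + C2*exp(6*x).
For the particular solution try w_p = A0 + A1*x. Substituting and matching coefficients of each power of x gives A0 = 5/18, A1 = -1/3, so w_p = 5/18 - x/3.

w = 5/18 - x/3 + C1*exp(x) + C2*exp(6*x)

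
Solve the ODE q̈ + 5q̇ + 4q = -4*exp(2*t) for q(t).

Characteristic equation r² + 5r + 4 = 0 factors as (r + 4)(r + 1) = 0, so r = -4, -1.
Hence q_h = C1*exp(-4*t) + C2*exp(-t).
Try q_p = A*exp(2*t). Substituting into the equation and dividing by exp(2*t) gives A = -2/9, so q_p = -2*exp(2*t)/9.

q = -2*exp(2*t)/9 + C1*exp(-4*t) + C2*exp(-t)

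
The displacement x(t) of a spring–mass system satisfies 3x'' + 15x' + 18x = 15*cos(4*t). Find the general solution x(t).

x = -cos(4*t)/10 + sin(4*t)/5 + C1*exp(-3*t) + C2*exp(-2*t)

Divide through by 3: x'' + 5x' + 6x = 5*cos(4*t).
Characteristic equation r² + 5r + 6 = 0 factors as (r + 3)(r + 2) = 0, so r = -3, -2.
Hence x_h = C1*exp(-3*t) + C2*exp(-2*t).
Try x_p = A*cos(4*t) + B*sin(4*t). Substituting and equating the coefficients of cos(4t) and sin(4t) gives A = -1/10, B = 1/5, so x_p = -cos(4*t)/10 + sin(4*t)/5.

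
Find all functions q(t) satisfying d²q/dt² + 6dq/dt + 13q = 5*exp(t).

Characteristic equation r² + 6r + 13 = 0 has discriminant (6)² - 4·(13) = -16 < 0, so r = -3 ± 2i.
Hence q_h = C1*cos(2*t)*exp(-3*t) + C2*exp(-3*t)*sin(2*t).
Try q_p = A*exp(t). Substituting into the equation and dividing by exp(t) gives A = 1/4, so q_p = exp(t)/4.

q = exp(t)/4 + C1*cos(2*t)*exp(-3*t) + C2*exp(-3*t)*sin(2*t)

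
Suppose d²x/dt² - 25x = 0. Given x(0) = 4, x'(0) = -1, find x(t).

x = 19*exp(5*t)/10 + 21*exp(-5*t)/10

Characteristic equation r² - 25 = 0 factors as (r - 5)(r + 5) = 0, so r = 5, -5.
Hence x_h = C1*exp(5*t) + C2*exp(-5*t).
Apply the initial conditions: x(0) = C1 + C2 = 4 and x'(0) = -5*C2 + 5*C1 = -1. Solving gives C1 = 19/10, C2 = 21/10.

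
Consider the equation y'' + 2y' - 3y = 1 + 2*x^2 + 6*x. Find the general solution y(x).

y = -73/27 - 26*x/9 - 2*x**2/3 + C1*exp(x) + C2*exp(-3*x)

Characteristic equation r² + 2r - 3 = 0 factors as (r - 1)(r + 3) = 0, so r = 1, -3.
Hence y_h = C1*exp(x) + C2*exp(-3*x).
For the particular solution try y_p = A0 + A1*x + A2*x^2. Substituting and matching coefficients of each power of x gives A0 = -73/27, A1 = -26/9, A2 = -2/3, so y_p = -73/27 - 26*x/9 - 2*x^2/3.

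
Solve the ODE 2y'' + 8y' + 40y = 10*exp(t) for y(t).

Divide through by 2: y'' + 4y' + 20y = 5*exp(t).
Characteristic equation r² + 4r + 20 = 0 has discriminant (4)² - 4·(20) = -64 < 0, so r = -2 ± 4i.
Hence y_h = C1*cos(4*t)*exp(-2*t) + C2*exp(-2*t)*sin(4*t).
Try y_p = A*exp(t). Substituting into the equation and dividing by exp(t) gives A = 1/5, so y_p = exp(t)/5.

y = exp(t)/5 + C1*cos(4*t)*exp(-2*t) + C2*exp(-2*t)*sin(4*t)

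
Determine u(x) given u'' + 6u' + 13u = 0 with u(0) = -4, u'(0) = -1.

Characteristic equation r² + 6r + 13 = 0 has discriminant (6)² - 4·(13) = -16 < 0, so r = -3 ± 2i.
Hence u_h = C1*cos(2*x)*exp(-3*x) + C2*exp(-3*x)*sin(2*x).
Apply the initial conditions: u(0) = C1 = -4 and u'(0) = -3*C1 + 2*C2 = -1. Solving gives C1 = -4, C2 = -13/2.

u = -4*cos(2*x)*exp(-3*x) - 13*exp(-3*x)*sin(2*x)/2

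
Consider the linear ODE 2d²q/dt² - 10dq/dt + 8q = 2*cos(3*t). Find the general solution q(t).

Divide through by 2: q'' - 5q' + 4q = cos(3*t).
Characteristic equation r² - 5r + 4 = 0 factors as (r - 4)(r - 1) = 0, so r = 4, 1.
Hence q_h = C1*exp(4*t) + C2*exp(t).
Try q_p = A*cos(3*t) + B*sin(3*t). Substituting and equating the coefficients of cos(3t) and sin(3t) gives A = -1/50, B = -3/50, so q_p = -3*sin(3*t)/50 - cos(3*t)/50.

q = -3*sin(3*t)/50 - cos(3*t)/50 + C1*exp(4*t) + C2*exp(t)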